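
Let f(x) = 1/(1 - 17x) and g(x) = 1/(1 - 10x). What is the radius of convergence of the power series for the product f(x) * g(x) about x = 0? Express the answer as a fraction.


The radius of 1/(1 - 17x) is 1/17 (nearest singularity at x = 1/17), and the radius of 1/(1 - 10x) is 1/10.
The product f(x)*g(x) = 1/((1 - 17x)(1 - 10x)) has singularities at both 1/17 and 1/10, so its radius of convergence is the distance to the nearest one:
min(1/17, 1/10) = 1/17.

1/17


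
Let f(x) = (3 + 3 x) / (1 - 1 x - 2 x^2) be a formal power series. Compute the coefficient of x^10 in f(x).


Write f(x) = sum_{k>=0} a_k x^k. Multiplying both sides by 1 - 1 x - 2 x^2 gives
(1 - 1 x - 2 x^2) sum_{k>=0} a_k x^k = 3 + 3 x.
Matching coefficients:
 x^0: a_0 = 3
 x^1: a_1 - 1 a_0 = 3  =>  a_1 = 1*3 + 3 = 6
 x^k (k >= 2): a_k = 1 a_{k-1} + 2 a_{k-2}.
Iterating: a_2 = 12, a_3 = 24, a_4 = 48, a_5 = 96, a_6 = 192, a_7 = 384, a_8 = 768, a_9 = 1536, a_10 = 3072.
So the coefficient of x^10 is 3072.

3072


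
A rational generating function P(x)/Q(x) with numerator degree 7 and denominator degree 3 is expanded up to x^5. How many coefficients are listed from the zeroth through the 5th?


Expanding up to x^5 gives the coefficients for x^0, x^1, ..., x^5.
That is 5 + 1 = 6 coefficients in total.

6


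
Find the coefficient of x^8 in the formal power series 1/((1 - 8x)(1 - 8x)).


By partial fractions or Cauchy convolution:
The coefficient equals sum_{k=0}^{8} 8^k * 8^(8-k).
= 150994944

150994944


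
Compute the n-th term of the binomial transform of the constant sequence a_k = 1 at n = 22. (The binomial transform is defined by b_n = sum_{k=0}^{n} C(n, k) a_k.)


With a_k = 1 for all k, b_n = sum_{k=0}^{n} C(n, k) = 2^n by the binomial theorem.
For n = 22: 2^22 = 4194304.

4194304


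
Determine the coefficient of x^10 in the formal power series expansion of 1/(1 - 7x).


The geometric series identity gives 1/(1 - c x) = sum_{k>=0} c^k x^k, so the coefficient of x^k is c^k.
Here c = 7 and k = 10.
Computing: 7^10 = 282475249

282475249


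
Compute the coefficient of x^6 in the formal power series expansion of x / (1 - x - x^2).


Let f(x) = sum_{k>=0} a_k x^k. Multiplying f(x) * (1 - x - x^2) = x and matching coefficients gives a_0 = 0, a_1 = 1, and a_k = a_{k-1} + a_{k-2} for k >= 2. These are the Fibonacci numbers F_k.
Iterating from F_0 = 0, F_1 = 1:
F_0=0, F_1=1, F_2=1, F_3=2, F_4=3, F_5=5, F_6=8
F_6 = 8.

8


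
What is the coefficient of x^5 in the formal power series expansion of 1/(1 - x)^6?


The expansion 1/(1 - x)^r = sum_{k>=0} C(k + r - 1, r - 1) x^k follows from the multiset / negative-binomial theorem (or from repeated differentiation of the geometric series).
For r = 6 and k = 5:
C(10, 5) = 3628800 / (120 * 120) = 252.

252


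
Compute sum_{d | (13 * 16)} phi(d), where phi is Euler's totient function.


First, 13 * 16 = 208. One classical identity is sum_{d | n} phi(d) = n (each k in [1, n] has a unique gcd with n, and among the k's with gcd(k, n) = n/d there are phi(d) of them). So the sum equals 208. We also verify directly:
Divisors of 208: 1, 2, 4, 8, 13, 16, 26, 52, 104, 208.
phi values: 1, 1, 2, 4, 12, 8, 12, 24, 48, 96.
Sum = 208.

208


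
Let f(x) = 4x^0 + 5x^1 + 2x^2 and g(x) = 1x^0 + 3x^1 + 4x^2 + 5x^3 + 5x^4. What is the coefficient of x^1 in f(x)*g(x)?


Cauchy product at x^1:
4*3 + 5*1
= 17

17


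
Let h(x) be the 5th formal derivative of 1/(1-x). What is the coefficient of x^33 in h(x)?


Differentiating 5 times: d^5/dx^5 [1/(1-x)] = 5!/(1-x)^6.
The expansion 1/(1-x)^6 = sum_{k>=0} C(k+5, 5) x^k, so the coefficient of x^n in 5!/(1-x)^6 is 5! * C(n+5, 5).
For n = 33: 120 * C(38, 5) = 120 * 501942 = 60233040

60233040


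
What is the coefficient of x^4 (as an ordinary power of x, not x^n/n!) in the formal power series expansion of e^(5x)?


The exponential series is e^y = sum_{k>=0} y^k / k!. Substituting y = 5x gives
e^(5x) = sum_{k>=0} 5^k x^k / k!.
So the coefficient of x^n is a^n/n! with a = 5, n = 4:
5^4 / 4! = 625/24 = 625/24

625/24


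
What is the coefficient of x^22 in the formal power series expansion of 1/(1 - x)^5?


The negative binomial / multiset identity is
1/(1 - x)^r = sum_{k>=0} C(k + r - 1, r - 1) x^k.
Here r = 5 and k = 22, so the coefficient is
C(22 + 4, 4) = C(26, 4)
= 14950

14950


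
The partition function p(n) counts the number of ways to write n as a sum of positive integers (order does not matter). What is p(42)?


Using the generating function prod_{k>=1} 1/(1-x^k), we compute p(42).
By dynamic programming over parts 1 through 42:
p(42) = 53174

53174


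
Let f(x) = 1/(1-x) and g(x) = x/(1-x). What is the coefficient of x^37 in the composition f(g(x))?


First simplify the composition: f(g(x)) = 1/(1 - x/(1-x)) = (1-x)/((1-x) - x) = (1-x)/(1-2x).
Now extract the coefficient. Write (1-x)/(1-2x) = 1/(1-2x) - x/(1-2x).
The coefficient of x^n in 1/(1-2x) is 2^n, and in x/(1-2x) is 2^(n-1) (for n >= 1).
So the coefficient of x^37 is 2^37 - 2^36 = 137438953472 - 68719476736 = 68719476736.

68719476736


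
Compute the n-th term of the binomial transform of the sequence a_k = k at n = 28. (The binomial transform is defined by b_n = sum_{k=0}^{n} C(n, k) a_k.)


With a_k = k, b_n = sum_{k=0}^{n} C(n, k) k. Using k * C(n, k) = n * C(n-1, k-1) gives b_n = n * sum_{k>=1} C(n-1, k-1) = n * 2^(n-1).
For n = 28: 28 * 2^27 = 28 * 134217728 = 3758096384.

3758096384


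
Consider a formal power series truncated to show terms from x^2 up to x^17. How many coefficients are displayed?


From x^2 to x^17 inclusive, the count is 17 - 2 + 1 = 16.

16


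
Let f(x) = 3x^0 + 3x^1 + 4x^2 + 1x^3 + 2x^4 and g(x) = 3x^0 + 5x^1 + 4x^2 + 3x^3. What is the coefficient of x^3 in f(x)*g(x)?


Cauchy product at x^3:
3*3 + 3*4 + 4*5 + 1*3
= 44

44


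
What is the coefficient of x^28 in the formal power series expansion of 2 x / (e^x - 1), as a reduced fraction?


The exponential generating function for Bernoulli numbers is
x / (e^x - 1) = sum_{k>=0} B_k x^k / k!.
So the coefficient of x^28 in 2 x / (e^x - 1) is 2 B_28 / 28!.
Computing: B_28 = -23749461029/870, 28! = 304888344611713860501504000000, giving
2 * -23749461029/870 / 304888344611713860501504000000 = -3392780147/18946632843727932759736320000000.

-3392780147/18946632843727932759736320000000


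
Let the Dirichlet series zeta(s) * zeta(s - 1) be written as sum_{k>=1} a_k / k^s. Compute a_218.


Convolution gives a_k = sum_{d | k} d * 1 = sum_{d | k} d = sigma(k), the sum of positive divisors of k.
For k = 218, the divisors are 1, 2, 109, 218, so
sigma(218) = 1 + 2 + 109 + 218 = 330.

330


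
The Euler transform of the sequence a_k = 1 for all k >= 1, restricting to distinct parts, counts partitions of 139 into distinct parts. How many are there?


Partitions of 139 into distinct parts can be computed via generating function.
Product (1+x)(1+x^2)(1+x^3)...
The coefficient of x^139 = 8953856

8953856


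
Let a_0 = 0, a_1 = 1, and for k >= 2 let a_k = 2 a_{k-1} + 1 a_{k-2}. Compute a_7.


Iterating the recurrence forward:
a_0 = 0
a_1 = 1
a_2 = 2*1 + 1*0 = 2
a_3 = 2*2 + 1*1 = 5
a_4 = 2*5 + 1*2 = 12
a_5 = 2*12 + 1*5 = 29
a_6 = 2*29 + 1*12 = 70
a_7 = 2*70 + 1*29 = 169
So a_7 = 169.

169


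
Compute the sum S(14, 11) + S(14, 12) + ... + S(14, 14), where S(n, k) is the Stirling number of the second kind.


By definition, S(n, k) counts partitions of an n-set into exactly k nonempty blocks.
Computing row n = 14 for k = 11..14:
S(14, k): 66066, 3367, 91, 1
Sum = 69525.

69525


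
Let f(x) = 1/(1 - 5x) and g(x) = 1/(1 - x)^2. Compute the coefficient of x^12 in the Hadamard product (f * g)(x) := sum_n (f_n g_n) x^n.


f has coefficients f_k = 5^k. For g = 1/(1 - x)^2 the coefficient is g_k = C(k + 1, 1) = k + 1. The Hadamard coefficient is (f * g)_k = 5^k * (k + 1).
For k = 12: 5^12 * 13 = 244140625 * 13 = 3173828125.

3173828125


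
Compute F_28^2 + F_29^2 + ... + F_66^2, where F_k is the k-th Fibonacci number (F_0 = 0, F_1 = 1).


There is a standard identity sum_{k=0}^{N} F_k^2 = F_N * F_{N+1} (proved inductively from the telescoping relation F_k^2 = F_k F_{k+1} - F_{k-1} F_k). Then
sum_{k=28}^{66} F_k^2 = F_66 F_67 - F_27 F_28.
Computing: F_66 = 27777890035288, F_67 = 44945570212853, F_27 = 196418, F_28 = 317811.
Sum = 27777890035288 * 44945570212853 - 196418 * 317811 = 1248493106945946439417355666.

1248493106945946439417355666


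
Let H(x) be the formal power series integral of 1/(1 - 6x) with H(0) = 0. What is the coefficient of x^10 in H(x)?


1/(1 - 6x) = sum_{k>=0} 6^k x^k. Integrating termwise with H(0) = 0:
H(x) = sum_{k>=0} 6^k x^(k+1) / (k+1) = sum_{m>=1} 6^(m-1) x^m / m.
For m = 10: 6^9/10 = 10077696/10 = 5038848/5.

5038848/5


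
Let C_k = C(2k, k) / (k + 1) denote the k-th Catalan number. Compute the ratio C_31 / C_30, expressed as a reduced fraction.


Using C_k = (2k)! / (k! (k+1)!), the ratio C_{k+1}/C_k simplifies to
C_{k+1}/C_k = [(2k+2)! / ((k+1)! (k+2)!)] * [k! (k+1)! / (2k)!]
 = (2k+2)(2k+1) / ((k+1)(k+2)) = 2(2k+1) / (k+2).
For k = 30: 2(2*30 + 1) / (30 + 2) = 122/32 = 61/16.

61/16


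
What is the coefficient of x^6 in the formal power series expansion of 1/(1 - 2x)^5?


The general identity 1/(1 - c x)^r = sum_{k>=0} c^k C(k + r - 1, r - 1) x^k follows by substituting y = c x into 1/(1 - y)^r = sum_{k>=0} C(k + r - 1, r - 1) y^k.
For c = 2, r = 5, k = 6:
2^6 * C(10, 4) = 64 * 210 = 13440.

13440


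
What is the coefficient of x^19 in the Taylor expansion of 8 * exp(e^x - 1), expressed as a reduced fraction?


exp(e^x - 1) = sum_{k>=0} Bell_k x^k / k!, where Bell_k is the k-th Bell number.
So the coefficient of x^19 is 8 * Bell_19 / 19!.
Computing: Bell_19 = 5832742205057 and 19! = 121645100408832000, giving
8 * 5832742205057/121645100408832000 = 5832742205057/15205637551104000.

5832742205057/15205637551104000


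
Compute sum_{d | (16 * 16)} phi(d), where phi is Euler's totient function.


First, 16 * 16 = 256. One classical identity is sum_{d | n} phi(d) = n (each k in [1, n] has a unique gcd with n, and among the k's with gcd(k, n) = n/d there are phi(d) of them). So the sum equals 256. We also verify directly:
Divisors of 256: 1, 2, 4, 8, 16, 32, 64, 128, 256.
phi values: 1, 1, 2, 4, 8, 16, 32, 64, 128.
Sum = 256.

256


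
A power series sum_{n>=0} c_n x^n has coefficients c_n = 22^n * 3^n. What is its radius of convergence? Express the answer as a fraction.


By the root test (Cauchy-Hadamard), the radius is R = 1 / limsup_n |c_n|^(1/n).
Here |c_n|^(1/n) = (22^n * 3^n)^(1/n) = 22 * 3 = 66 for all n.
So R = 1/66 = 1/66.

1/66


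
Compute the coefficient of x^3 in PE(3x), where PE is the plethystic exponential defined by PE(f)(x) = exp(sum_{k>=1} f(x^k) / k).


With f(x) = 3x, the exponent is sum_{k>=1} 3 x^k / k = 3 * (-ln(1 - x)). Exponentiating:
PE(3x) = exp(-3 ln(1 - x)) = 1/(1 - x)^3.
By the negative binomial expansion, [x^n] 1/(1 - x)^3 = C(n + 2, 2).
For n = 3: C(5, 2) = 10.

10


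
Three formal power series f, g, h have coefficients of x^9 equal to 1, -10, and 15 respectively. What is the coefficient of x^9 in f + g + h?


Series addition is componentwise:
1 + -10 + 15
= 6

6


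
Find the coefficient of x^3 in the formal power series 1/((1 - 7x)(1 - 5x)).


By partial fractions or Cauchy convolution:
The coefficient equals sum_{k=0}^{3} 7^k * 5^(3-k).
= 888

888


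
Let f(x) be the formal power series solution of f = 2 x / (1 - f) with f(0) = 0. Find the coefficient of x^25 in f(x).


Apply Lagrange inversion: f = 2 x * phi(f) with phi(t) = 1/(1 - t), so
[x^n] f = 2^n * (1/n) [t^(n-1)] phi(t)^n = 2^n * (1/n) [t^(n-1)] (1 - t)^(-n) = 2^n * (1/n) C(2n - 2, n - 1) = 2^n * C_{n-1}.
For n = 25: C_24 = C(48, 24) / 25 = 32247603683100/25 = 1289904147324.
With the 2^25 = 33554432 factor, the coefficient is 33554432 * 1289904147324 = 43282000997901139968.

43282000997901139968


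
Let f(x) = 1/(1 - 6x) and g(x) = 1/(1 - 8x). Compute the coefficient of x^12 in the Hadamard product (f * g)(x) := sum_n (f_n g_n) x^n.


f has coefficients f_k = 6^k and g has coefficients g_k = 8^k, so the Hadamard product has coefficient (f*g)_k = 6^k * 8^k = 48^k.
For k = 12: 48^12 = 149587343098087735296.

149587343098087735296


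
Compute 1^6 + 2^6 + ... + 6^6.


This power sum has a closed form given by Faulhaber's formula
sum_{k=1}^{m} k^p = (1 / (p + 1)) * sum_{j=0}^{p} C(p + 1, j) B_j m^(p + 1 - j),
but for small m direct computation is fastest:
1 + 64 + 729 + 4096 + 15625 + 46656 = 67171.

67171


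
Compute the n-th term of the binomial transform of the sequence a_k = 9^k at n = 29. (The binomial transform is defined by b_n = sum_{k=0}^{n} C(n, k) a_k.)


With a_k = 9^k, b_n = sum_{k=0}^{n} C(n, k) 9^k = (1 + 9)^n by the binomial theorem.
For n = 29: (1 + 9)^29 = 10^29 = 100000000000000000000000000000.

100000000000000000000000000000


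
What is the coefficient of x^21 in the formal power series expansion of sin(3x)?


The Maclaurin series is sin(t) = sum_{k>=0} (-1)^k t^(2k+1) / (2k+1)!, so substituting t = 3x, only odd powers of x are nonzero, with coefficient of x^(2k+1) equal to (-1)^k 3^(2k+1) / (2k+1)!.
Write 21 = 2*10 + 1, giving the coefficient (-1)^10 * 3^21 / 21! = 10460353203/51090942171709440000 = 531441/2595688775680000.

531441/2595688775680000


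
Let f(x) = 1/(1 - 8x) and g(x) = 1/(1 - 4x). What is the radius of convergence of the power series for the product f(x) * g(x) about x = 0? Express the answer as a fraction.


The radius of 1/(1 - 8x) is 1/8 (nearest singularity at x = 1/8), and the radius of 1/(1 - 4x) is 1/4.
The product f(x)*g(x) = 1/((1 - 8x)(1 - 4x)) has singularities at both 1/8 and 1/4, so its radius of convergence is the distance to the nearest one:
min(1/8, 1/4) = 1/8.

1/8


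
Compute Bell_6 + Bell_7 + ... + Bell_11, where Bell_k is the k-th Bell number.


Recall Bell_k counts set partitions of a k-set (with Bell_0 = 1 by convention).
Bell_6 through Bell_11: 203, 877, 4140, 21147, 115975, 678570
Sum = 203 + 877 + 4140 + 21147 + 115975 + 678570 = 820912.

820912


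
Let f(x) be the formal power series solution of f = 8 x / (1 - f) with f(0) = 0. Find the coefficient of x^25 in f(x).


Apply Lagrange inversion: f = 8 x * phi(f) with phi(t) = 1/(1 - t), so
[x^n] f = 8^n * (1/n) [t^(n-1)] phi(t)^n = 8^n * (1/n) [t^(n-1)] (1 - t)^(-n) = 8^n * (1/n) C(2n - 2, n - 1) = 8^n * C_{n-1}.
For n = 25: C_24 = C(48, 24) / 25 = 32247603683100/25 = 1289904147324.
With the 8^25 = 37778931862957161709568 factor, the coefficient is 37778931862957161709568 * 1289904147324 = 48731200891499252496119493172396032.

48731200891499252496119493172396032


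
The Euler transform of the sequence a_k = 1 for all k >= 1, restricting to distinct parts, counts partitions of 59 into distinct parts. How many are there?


Partitions of 59 into distinct parts can be computed via generating function.
Product (1+x)(1+x^2)(1+x^3)...
The coefficient of x^59 = 9792

9792


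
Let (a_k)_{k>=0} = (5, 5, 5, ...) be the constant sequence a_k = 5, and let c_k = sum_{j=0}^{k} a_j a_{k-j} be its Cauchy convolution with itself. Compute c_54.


Since a_j = 5 for all j >= 0, the convolution sum becomes
c_k = sum_{j=0}^{k} 5 * 5 = 25 * (k + 1).
Equivalently, the generating function of (a_k) is 5/(1 - x) and its square is 25/(1 - x)^2 = sum_{k>=0} 25(k + 1) x^k.
For k = 54: 25 * 55 = 1375.

1375


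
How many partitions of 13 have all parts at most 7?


Using the generating function (1-x)^(-1)(1-x^2)^(-1)...(1-x^7)^(-1),
the coefficient of x^13 counts these restricted partitions.
Result = 82

82


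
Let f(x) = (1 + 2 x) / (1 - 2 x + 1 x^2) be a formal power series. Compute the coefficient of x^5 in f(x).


Write f(x) = sum_{k>=0} a_k x^k. Multiplying both sides by 1 - 2 x + 1 x^2 gives
(1 - 2 x + 1 x^2) sum_{k>=0} a_k x^k = 1 + 2 x.
Matching coefficients:
 x^0: a_0 = 1
 x^1: a_1 - 2 a_0 = 2  =>  a_1 = 2*1 + 2 = 4
 x^k (k >= 2): a_k = 2 a_{k-1} - 1 a_{k-2}.
Iterating: a_2 = 7, a_3 = 10, a_4 = 13, a_5 = 16.
So the coefficient of x^5 is 16.

16


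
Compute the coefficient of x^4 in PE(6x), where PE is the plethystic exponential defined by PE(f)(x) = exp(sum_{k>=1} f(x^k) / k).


With f(x) = 6x, the exponent is sum_{k>=1} 6 x^k / k = 6 * (-ln(1 - x)). Exponentiating:
PE(6x) = exp(-6 ln(1 - x)) = 1/(1 - x)^6.
By the negative binomial expansion, [x^n] 1/(1 - x)^6 = C(n + 5, 5).
For n = 4: C(9, 5) = 126.

126


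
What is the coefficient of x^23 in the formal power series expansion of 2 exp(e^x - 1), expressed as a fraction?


exp(e^x - 1) is the exponential generating function for the Bell numbers Bell_k: exp(e^x - 1) = sum_{k>=0} Bell_k x^k / k!.
So the coefficient of x^23 in 2 exp(e^x - 1) is 2 Bell_23 / 23!.
Computing: Bell_23 = 44152005855084346 and 23! = 25852016738884976640000, giving
2 * 44152005855084346/25852016738884976640000 = 22076002927542173/6463004184721244160000.

22076002927542173/6463004184721244160000


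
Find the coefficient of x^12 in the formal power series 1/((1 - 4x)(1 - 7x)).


By partial fractions or Cauchy convolution:
The coefficient equals sum_{k=0}^{12} 4^k * 7^(12-k).
= 32273967181

32273967181


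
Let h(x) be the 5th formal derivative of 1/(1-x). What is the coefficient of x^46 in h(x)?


Differentiating 5 times: d^5/dx^5 [1/(1-x)] = 5!/(1-x)^6.
The expansion 1/(1-x)^6 = sum_{k>=0} C(k+5, 5) x^k, so the coefficient of x^n in 5!/(1-x)^6 is 5! * C(n+5, 5).
For n = 46: 120 * C(51, 5) = 120 * 2349060 = 281887200

281887200


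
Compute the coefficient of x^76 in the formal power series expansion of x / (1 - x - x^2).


Let f(x) = sum_{k>=0} a_k x^k. Multiplying f(x) * (1 - x - x^2) = x and matching coefficients gives a_0 = 0, a_1 = 1, and a_k = a_{k-1} + a_{k-2} for k >= 2. These are the Fibonacci numbers F_k.
Iterating from F_0 = 0, F_1 = 1:
F_0=0, F_1=1, F_2=1, F_3=2, F_4=3, F_5=5, F_6=8, F_7=13, F_8=21, F_9=34, ...
F_76 = 3416454622906707.

3416454622906707


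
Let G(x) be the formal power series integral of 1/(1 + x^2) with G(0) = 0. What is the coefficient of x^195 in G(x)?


1/(1 + x^2) = sum_{j>=0} (-1)^j x^(2j). Integrating termwise with G(0) = 0:
G(x) = sum_{j>=0} (-1)^j x^(2j+1) / (2j+1) = arctan(x).
Only odd powers are nonzero. For x^195 write 195 = 2*97 + 1, giving
(-1)^97 / 195 = -1/195 = -1/195.

-1/195


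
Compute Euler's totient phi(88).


phi(n) counts integers in [1, n] coprime to n. Using the multiplicative formula phi(n) = n * prod_{p | n} (1 - 1/p):
88 = 2^3 * 11, so
phi(88) = 88 * (1 - 1/2) * (1 - 1/11) = 40.

40


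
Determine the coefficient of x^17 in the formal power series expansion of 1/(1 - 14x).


The geometric series identity gives 1/(1 - c x) = sum_{k>=0} c^k x^k, so the coefficient of x^k is c^k.
Here c = 14 and k = 17.
Computing: 14^17 = 30491346729331195904

30491346729331195904


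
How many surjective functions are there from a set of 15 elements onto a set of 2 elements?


By inclusion-exclusion on which target elements are missed, the number of surjections from an n-set onto a k-set is
surj(n, k) = sum_{j=0}^{k} (-1)^j C(k, j) (k - j)^n.
Equivalently surj(n, k) = k! * S(n, k), where S(n, k) is the Stirling number of the second kind.
For n = 15, k = 2:
S(15, 2) = 16383, so
surj = 2! * 16383 = 2 * 16383 = 32766.

32766


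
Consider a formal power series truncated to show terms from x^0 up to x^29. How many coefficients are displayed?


From x^0 to x^29 inclusive, the count is 29 - 0 + 1 = 30.

30


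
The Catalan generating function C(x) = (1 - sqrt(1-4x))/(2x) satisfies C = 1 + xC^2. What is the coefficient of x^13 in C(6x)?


Substituting x -> 6x scales the n-th coefficient by 6^n, so [x^13] C(6x) = 6^13 * C_13.
C_13 = C(2*13, 13)/(14) = 10400600/14 = 742900.
So 6^13 * 742900 = 13060694016 * 742900 = 9702789584486400.

9702789584486400


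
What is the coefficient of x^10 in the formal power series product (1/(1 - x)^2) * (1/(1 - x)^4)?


Combine the factors: (1/(1 - x)^2) * (1/(1 - x)^4) = 1/(1 - x)^6.
Then use 1/(1 - x)^r = sum_{k>=0} C(k + r - 1, r - 1) x^k with r = 6 and k = 10:
C(15, 5) = 3003.

3003


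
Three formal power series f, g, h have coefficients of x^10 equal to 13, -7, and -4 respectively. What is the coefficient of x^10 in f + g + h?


Series addition is componentwise:
13 + -7 + -4
= 2

2


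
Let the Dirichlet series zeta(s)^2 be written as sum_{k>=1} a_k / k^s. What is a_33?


The Dirichlet convolution of the constant function 1 with itself gives (1 * 1)(k) = sum_{d | k} 1 = d(k), the number of positive divisors of k.
Since zeta(s) = sum_{k>=1} 1/k^s, we have zeta(s)^2 = sum_{k>=1} d(k)/k^s, so a_k = d(k).
For k = 33: the divisors are 1, 3, 11, 33.
Count = 4.

4


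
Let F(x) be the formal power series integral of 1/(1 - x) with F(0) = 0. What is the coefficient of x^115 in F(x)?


1/(1 - x) = sum_{k>=0} x^k. Integrating termwise and using F(0) = 0 gives
F(x) = sum_{k>=0} x^(k+1) / (k+1) = sum_{m>=1} x^m / m = -ln(1 - x).
So the coefficient of x^115 is 1/115 = 1/115.

1/115


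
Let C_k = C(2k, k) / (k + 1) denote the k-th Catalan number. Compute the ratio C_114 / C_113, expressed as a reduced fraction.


Using C_k = (2k)! / (k! (k+1)!), the ratio C_{k+1}/C_k simplifies to
C_{k+1}/C_k = [(2k+2)! / ((k+1)! (k+2)!)] * [k! (k+1)! / (2k)!]
 = (2k+2)(2k+1) / ((k+1)(k+2)) = 2(2k+1) / (k+2).
For k = 113: 2(2*113 + 1) / (113 + 2) = 454/115 = 454/115.

454/115


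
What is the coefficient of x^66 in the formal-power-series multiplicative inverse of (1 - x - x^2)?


Let the inverse be f(x) = sum_{k>=0} a_k x^k. From f(x) * (1 - x - x^2) = 1 and matching coefficients:
 x^0: a_0 = 1.
 x^1: a_1 - a_0 = 0, so a_1 = 1.
 x^k (k >= 2): a_k - a_{k-1} - a_{k-2} = 0, i.e. a_k = a_{k-1} + a_{k-2}.
This is the Fibonacci-type recurrence shifted so that a_0 = a_1 = 1.
Iterating: a_0=1, a_1=1, a_2=2, a_3=3, a_4=5, a_5=8, a_6=13, a_7=21, a_8=34, a_9=55, ...
a_66 = 44945570212853.

44945570212853


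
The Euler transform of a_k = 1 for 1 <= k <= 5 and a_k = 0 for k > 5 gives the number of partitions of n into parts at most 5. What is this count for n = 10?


Partitions of 10 into parts at most 5:
Using generating function (1-x)^(-1)(1-x^2)^(-1)...(1-x^5)^(-1),
the coefficient of x^10 = 30

30


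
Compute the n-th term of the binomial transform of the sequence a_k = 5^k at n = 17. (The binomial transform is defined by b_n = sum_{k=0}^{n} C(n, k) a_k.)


With a_k = 5^k, b_n = sum_{k=0}^{n} C(n, k) 5^k = (1 + 5)^n by the binomial theorem.
For n = 17: (1 + 5)^17 = 6^17 = 16926659444736.

16926659444736


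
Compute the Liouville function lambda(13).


The Liouville function is lambda(k) = (-1)^Omega(k), where Omega(k) counts the prime factors of k with multiplicity.
Factoring: 13 = 13, so Omega(13) = 1.
lambda(13) = (-1)^1 = -1.

-1


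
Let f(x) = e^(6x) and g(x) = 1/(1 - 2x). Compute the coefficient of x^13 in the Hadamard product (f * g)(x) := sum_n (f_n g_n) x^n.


Expanding: f_k = 6^k/k! (from e^(6x)) and g_k = 2^k (from 1/(1 - 2x)). So the Hadamard coefficient (f * g)_k = 6^k 2^k / k! = (12)^k / k!.
For k = 13: 12^13/13! = 106993205379072/6227020800 = 429981696/25025.

429981696/25025


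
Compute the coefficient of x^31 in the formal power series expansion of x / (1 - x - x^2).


Let f(x) = sum_{k>=0} a_k x^k. Multiplying f(x) * (1 - x - x^2) = x and matching coefficients gives a_0 = 0, a_1 = 1, and a_k = a_{k-1} + a_{k-2} for k >= 2. These are the Fibonacci numbers F_k.
Iterating from F_0 = 0, F_1 = 1:
F_0=0, F_1=1, F_2=1, F_3=2, F_4=3, F_5=5, F_6=8, F_7=13, F_8=21, F_9=34, ...
F_31 = 1346269.

1346269


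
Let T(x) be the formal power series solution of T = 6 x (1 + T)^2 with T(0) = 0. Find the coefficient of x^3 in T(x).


Apply the Lagrange inversion formula: if T = 6 x * phi(T) with phi(t) = (1 + t)^2, then [x^n] T = 6^n * (1/n) [t^(n-1)] phi(t)^n = 6^n * (1/n) [t^(n-1)] (1 + t)^(2n) = 6^n * (1/n) C(2n, n-1).
Using the identity C(2n, n-1) = C(2n, n) * n / (n+1), the unscaled factor equals C(2n, n) / (n+1) = C_n, the n-th Catalan number.
For n = 3: C_3 = C(6, 3) / 4 = 20/4 = 5.
With the 6^3 = 216 factor, the coefficient is 216 * 5 = 1080.

1080


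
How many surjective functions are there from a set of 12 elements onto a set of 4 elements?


By inclusion-exclusion on which target elements are missed, the number of surjections from an n-set onto a k-set is
surj(n, k) = sum_{j=0}^{k} (-1)^j C(k, j) (k - j)^n.
Equivalently surj(n, k) = k! * S(n, k), where S(n, k) is the Stirling number of the second kind.
For n = 12, k = 4:
S(12, 4) = 611501, so
surj = 4! * 611501 = 24 * 611501 = 14676024.

14676024


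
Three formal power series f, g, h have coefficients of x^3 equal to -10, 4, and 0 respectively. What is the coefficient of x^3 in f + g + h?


Series addition is componentwise:
-10 + 4 + 0
= -6

-6


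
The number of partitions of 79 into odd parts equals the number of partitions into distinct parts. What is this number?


Computing partitions of 79 into odd parts (1, 3, 5, ...):
Using the generating function prod_{k>=0} 1/(1-x^(2k+1)),
the count is 70488

70488


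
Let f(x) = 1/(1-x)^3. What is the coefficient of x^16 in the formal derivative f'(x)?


Differentiate: d/dx [ 1/(1-x)^r ] = r / (1-x)^(r+1).
Here r = 3, so f'(x) = 3 / (1-x)^4.
The expansion of 1/(1-x)^(r+1) has coefficient of x^n equal to C(n+r, r).
So the coefficient of x^16 in f'(x) is
3 * C(19, 3) = 3 * 969 = 2907

2907


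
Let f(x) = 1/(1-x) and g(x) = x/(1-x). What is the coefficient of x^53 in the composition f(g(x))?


First simplify the composition: f(g(x)) = 1/(1 - x/(1-x)) = (1-x)/((1-x) - x) = (1-x)/(1-2x).
Now extract the coefficient. Write (1-x)/(1-2x) = 1/(1-2x) - x/(1-2x).
The coefficient of x^n in 1/(1-2x) is 2^n, and in x/(1-2x) is 2^(n-1) (for n >= 1).
So the coefficient of x^53 is 2^53 - 2^52 = 9007199254740992 - 4503599627370496 = 4503599627370496.

4503599627370496


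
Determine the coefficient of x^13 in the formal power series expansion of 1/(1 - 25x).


The geometric series identity gives 1/(1 - c x) = sum_{k>=0} c^k x^k, so the coefficient of x^k is c^k.
Here c = 25 and k = 13.
Computing: 25^13 = 1490116119384765625

1490116119384765625


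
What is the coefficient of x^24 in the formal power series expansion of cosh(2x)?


The Maclaurin series is cosh(t) = sum_{m>=0} t^(2m) / (2m)!, so substituting t = 2x, only even powers of x are nonzero, with coefficient of x^(2m) equal to 2^(2m) / (2m)!.
For x^24 the coefficient is 2^24/24! = 16777216/620448401733239439360000 = 4/147926426347074375.

4/147926426347074375


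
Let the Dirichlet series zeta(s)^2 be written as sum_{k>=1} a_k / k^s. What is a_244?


The Dirichlet convolution of the constant function 1 with itself gives (1 * 1)(k) = sum_{d | k} 1 = d(k), the number of positive divisors of k.
Since zeta(s) = sum_{k>=1} 1/k^s, we have zeta(s)^2 = sum_{k>=1} d(k)/k^s, so a_k = d(k).
For k = 244: the divisors are 1, 2, 4, 61, 122, 244.
Count = 6.

6


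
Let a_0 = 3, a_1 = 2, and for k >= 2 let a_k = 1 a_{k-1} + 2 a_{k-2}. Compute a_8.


Iterating the recurrence forward:
a_0 = 3
a_1 = 2
a_2 = 1*2 + 2*3 = 8
a_3 = 1*8 + 2*2 = 12
a_4 = 1*12 + 2*8 = 28
a_5 = 1*28 + 2*12 = 52
a_6 = 1*52 + 2*28 = 108
a_7 = 1*108 + 2*52 = 212
a_8 = 1*212 + 2*108 = 428
So a_8 = 428.

428


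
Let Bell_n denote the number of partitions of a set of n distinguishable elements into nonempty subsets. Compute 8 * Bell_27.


Bell_27 can be computed from the Bell triangle or from Dobinski's identity Bell_n = (1/e) * sum_{k>=0} k^n / k!.
Computing Bell_27 = 545717047936059989389.
Then 8 * 545717047936059989389 = 4365736383488479915112.

4365736383488479915112


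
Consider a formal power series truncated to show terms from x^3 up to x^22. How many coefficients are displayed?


From x^3 to x^22 inclusive, the count is 22 - 3 + 1 = 20.

20


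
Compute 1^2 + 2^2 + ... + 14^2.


This power sum has a closed form given by Faulhaber's formula
sum_{k=1}^{m} k^p = (1 / (p + 1)) * sum_{j=0}^{p} C(p + 1, j) B_j m^(p + 1 - j),
but for small m direct computation is fastest:
1 + 4 + 9 + 16 + 25 + 36 + 49 + 64 + 81 + 100 + 121 + 144 + 169 + 196 = 1015.

1015


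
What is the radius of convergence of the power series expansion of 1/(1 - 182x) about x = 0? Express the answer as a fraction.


Expanding 1/(1 - 182x) = sum_{k>=0} 182^k x^k, the series converges when |182x| < 1, i.e., |x| < 1/182.
So the radius of convergence is 1/182 = 1/182.

1/182


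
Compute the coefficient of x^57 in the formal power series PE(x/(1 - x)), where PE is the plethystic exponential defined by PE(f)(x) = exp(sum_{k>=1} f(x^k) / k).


For f(x) = x/(1 - x) we have
sum_{k>=1} f(x^k) / k = sum_{k>=1} (1/k) * x^k / (1 - x^k) = sum_{k, m >= 1} x^(k m) / k,
which after exponentiating simplifies to
PE(x/(1 - x)) = prod_{k>=1} 1 / (1 - x^k).
This is the generating function for the partition function p(n), so the coefficient of x^57 is p(57).
Computing p(57) by dynamic programming over parts 1, 2, ..., 57: p(57) = 614154.

614154


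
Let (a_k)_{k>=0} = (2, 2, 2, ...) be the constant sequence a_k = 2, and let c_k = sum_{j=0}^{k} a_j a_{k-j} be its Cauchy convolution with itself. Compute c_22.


Since a_j = 2 for all j >= 0, the convolution sum becomes
c_k = sum_{j=0}^{k} 2 * 2 = 4 * (k + 1).
Equivalently, the generating function of (a_k) is 2/(1 - x) and its square is 4/(1 - x)^2 = sum_{k>=0} 4(k + 1) x^k.
For k = 22: 4 * 23 = 92.

92


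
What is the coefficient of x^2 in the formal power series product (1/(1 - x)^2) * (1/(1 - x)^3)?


Combine the factors: (1/(1 - x)^2) * (1/(1 - x)^3) = 1/(1 - x)^5.
Then use 1/(1 - x)^r = sum_{k>=0} C(k + r - 1, r - 1) x^k with r = 5 and k = 2:
C(6, 4) = 15.

15


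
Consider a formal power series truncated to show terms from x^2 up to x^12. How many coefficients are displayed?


From x^2 to x^12 inclusive, the count is 12 - 2 + 1 = 11.

11


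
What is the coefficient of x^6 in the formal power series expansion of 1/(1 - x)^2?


The expansion 1/(1 - x)^r = sum_{k>=0} C(k + r - 1, r - 1) x^k follows from the multiset / negative-binomial theorem (or from repeated differentiation of the geometric series).
For r = 2 and k = 6:
C(7, 1) = 5040 / (1 * 720) = 7.

7


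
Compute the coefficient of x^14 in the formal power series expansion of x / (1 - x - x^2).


Let f(x) = sum_{k>=0} a_k x^k. Multiplying f(x) * (1 - x - x^2) = x and matching coefficients gives a_0 = 0, a_1 = 1, and a_k = a_{k-1} + a_{k-2} for k >= 2. These are the Fibonacci numbers F_k.
Iterating from F_0 = 0, F_1 = 1:
F_0=0, F_1=1, F_2=1, F_3=2, F_4=3, F_5=5, F_6=8, F_7=13, F_8=21, F_9=34, ...
F_14 = 377.

377


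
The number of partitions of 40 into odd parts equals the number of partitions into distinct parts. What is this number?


Computing partitions of 40 into odd parts (1, 3, 5, ...):
Using the generating function prod_{k>=0} 1/(1-x^(2k+1)),
the count is 1113

1113


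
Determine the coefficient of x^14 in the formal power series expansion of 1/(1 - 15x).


The geometric series identity gives 1/(1 - c x) = sum_{k>=0} c^k x^k, so the coefficient of x^k is c^k.
Here c = 15 and k = 14.
Computing: 15^14 = 29192926025390625

29192926025390625


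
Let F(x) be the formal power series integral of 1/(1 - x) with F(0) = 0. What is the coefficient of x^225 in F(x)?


1/(1 - x) = sum_{k>=0} x^k. Integrating termwise and using F(0) = 0 gives
F(x) = sum_{k>=0} x^(k+1) / (k+1) = sum_{m>=1} x^m / m = -ln(1 - x).
So the coefficient of x^225 is 1/225 = 1/225.

1/225


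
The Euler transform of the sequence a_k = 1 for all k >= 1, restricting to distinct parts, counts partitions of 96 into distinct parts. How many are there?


Partitions of 96 into distinct parts can be computed via generating function.
Product (1+x)(1+x^2)(1+x^3)...
The coefficient of x^96 = 317788

317788


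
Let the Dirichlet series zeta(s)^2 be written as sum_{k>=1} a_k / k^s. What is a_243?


The Dirichlet convolution of the constant function 1 with itself gives (1 * 1)(k) = sum_{d | k} 1 = d(k), the number of positive divisors of k.
Since zeta(s) = sum_{k>=1} 1/k^s, we have zeta(s)^2 = sum_{k>=1} d(k)/k^s, so a_k = d(k).
For k = 243: the divisors are 1, 3, 9, 27, 81, 243.
Count = 6.

6


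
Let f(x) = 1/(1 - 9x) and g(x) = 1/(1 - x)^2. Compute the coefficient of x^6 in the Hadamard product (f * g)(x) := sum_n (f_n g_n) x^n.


f has coefficients f_k = 9^k. For g = 1/(1 - x)^2 the coefficient is g_k = C(k + 1, 1) = k + 1. The Hadamard coefficient is (f * g)_k = 9^k * (k + 1).
For k = 6: 9^6 * 7 = 531441 * 7 = 3720087.

3720087


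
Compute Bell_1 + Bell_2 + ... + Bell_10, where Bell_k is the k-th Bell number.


Recall Bell_k counts set partitions of a k-set (with Bell_0 = 1 by convention).
Bell_1 through Bell_10: 1, 2, 5, 15, 52, 203, 877, 4140, 21147, 115975
Sum = 1 + 2 + 5 + 15 + 52 + 203 + 877 + 4140 + 21147 + 115975 = 142417.

142417


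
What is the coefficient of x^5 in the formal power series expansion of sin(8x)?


The Maclaurin series is sin(t) = sum_{k>=0} (-1)^k t^(2k+1) / (2k+1)!, so substituting t = 8x, only odd powers of x are nonzero, with coefficient of x^(2k+1) equal to (-1)^k 8^(2k+1) / (2k+1)!.
Write 5 = 2*2 + 1, giving the coefficient (-1)^2 * 8^5 / 5! = 32768/120 = 4096/15.

4096/15


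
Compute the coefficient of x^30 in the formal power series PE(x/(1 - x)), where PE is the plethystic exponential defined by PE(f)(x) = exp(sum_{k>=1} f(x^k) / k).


For f(x) = x/(1 - x) we have
sum_{k>=1} f(x^k) / k = sum_{k>=1} (1/k) * x^k / (1 - x^k) = sum_{k, m >= 1} x^(k m) / k,
which after exponentiating simplifies to
PE(x/(1 - x)) = prod_{k>=1} 1 / (1 - x^k).
This is the generating function for the partition function p(n), so the coefficient of x^30 is p(30).
Computing p(30) by dynamic programming over parts 1, 2, ..., 30: p(30) = 5604.

5604


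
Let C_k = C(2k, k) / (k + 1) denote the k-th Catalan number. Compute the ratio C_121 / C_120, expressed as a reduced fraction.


Using C_k = (2k)! / (k! (k+1)!), the ratio C_{k+1}/C_k simplifies to
C_{k+1}/C_k = [(2k+2)! / ((k+1)! (k+2)!)] * [k! (k+1)! / (2k)!]
 = (2k+2)(2k+1) / ((k+1)(k+2)) = 2(2k+1) / (k+2).
For k = 120: 2(2*120 + 1) / (120 + 2) = 482/122 = 241/61.

241/61


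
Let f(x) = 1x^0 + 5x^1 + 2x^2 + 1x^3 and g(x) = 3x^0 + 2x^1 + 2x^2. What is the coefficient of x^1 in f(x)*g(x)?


Cauchy product at x^1:
1*2 + 5*3
= 17

17


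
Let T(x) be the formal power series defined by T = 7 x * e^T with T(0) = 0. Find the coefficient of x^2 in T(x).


Apply the Lagrange inversion formula: if T = 7 x * phi(T) with phi(t) = e^t, then
[x^n] T = 7^n * (1/n) [t^(n-1)] phi(t)^n = 7^n * (1/n) [t^(n-1)] e^(n t) = 7^n * (1/n) * n^(n-1) / (n-1)! = 7^n * n^(n-1) / n!.
When c = 1 this is the Cayley count of rooted labeled trees on n vertices, divided by n!.
For n = 2: 7^2 * 2^1 / 2! = 49 * 2/2 = 49.

49


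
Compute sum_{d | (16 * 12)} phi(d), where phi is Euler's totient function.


First, 16 * 12 = 192. One classical identity is sum_{d | n} phi(d) = n (each k in [1, n] has a unique gcd with n, and among the k's with gcd(k, n) = n/d there are phi(d) of them). So the sum equals 192. We also verify directly:
Divisors of 192: 1, 2, 3, 4, 6, 8, 12, 16, 24, 32, 48, 64, 96, 192.
phi values: 1, 1, 2, 2, 2, 4, 4, 8, 8, 16, 16, 32, 32, 64.
Sum = 192.

192


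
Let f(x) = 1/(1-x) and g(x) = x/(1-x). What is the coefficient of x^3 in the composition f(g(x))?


First simplify the composition: f(g(x)) = 1/(1 - x/(1-x)) = (1-x)/((1-x) - x) = (1-x)/(1-2x).
Now extract the coefficient. Write (1-x)/(1-2x) = 1/(1-2x) - x/(1-2x).
The coefficient of x^n in 1/(1-2x) is 2^n, and in x/(1-2x) is 2^(n-1) (for n >= 1).
So the coefficient of x^3 is 2^3 - 2^2 = 8 - 4 = 4.

4


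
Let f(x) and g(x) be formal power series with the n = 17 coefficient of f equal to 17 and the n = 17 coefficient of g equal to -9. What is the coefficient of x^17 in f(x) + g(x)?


Addition of formal power series is termwise.
The coefficient of x^17 in f + g = 17 + -9
= 8

8


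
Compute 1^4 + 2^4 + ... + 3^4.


This power sum has a closed form given by Faulhaber's formula
sum_{k=1}^{m} k^p = (1 / (p + 1)) * sum_{j=0}^{p} C(p + 1, j) B_j m^(p + 1 - j),
but for small m direct computation is fastest:
1 + 16 + 81 = 98.

98


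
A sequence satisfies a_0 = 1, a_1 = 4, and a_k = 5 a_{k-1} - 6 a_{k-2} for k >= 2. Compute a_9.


The characteristic equation is t^2 - 5 t + 6 = 0, with roots r_1 = 3 and r_2 = 2 (so c_1 = r_1 + r_2, c_2 = -r_1 r_2 as required).
One can use the closed form a_n = A r_1^n + B r_2^n, but direct iteration is more reliable:
a_0 = 1, a_1 = 4, a_2 = 14, a_3 = 46, a_4 = 146, a_5 = 454, a_6 = 1394, a_7 = 4246, a_8 = 12866, a_9 = 38854.
So a_9 = 38854.

38854


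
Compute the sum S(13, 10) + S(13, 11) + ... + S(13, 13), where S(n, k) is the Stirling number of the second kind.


By definition, S(n, k) counts partitions of an n-set into exactly k nonempty blocks.
Computing row n = 13 for k = 10..13:
S(13, k): 39325, 2431, 78, 1
Sum = 41835.

41835


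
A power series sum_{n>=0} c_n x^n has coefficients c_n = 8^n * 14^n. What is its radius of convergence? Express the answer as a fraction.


By the root test (Cauchy-Hadamard), the radius is R = 1 / limsup_n |c_n|^(1/n).
Here |c_n|^(1/n) = (8^n * 14^n)^(1/n) = 8 * 14 = 112 for all n.
So R = 1/112 = 1/112.

1/112


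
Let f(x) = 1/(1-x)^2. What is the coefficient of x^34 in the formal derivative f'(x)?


Differentiate: d/dx [ 1/(1-x)^r ] = r / (1-x)^(r+1).
Here r = 2, so f'(x) = 2 / (1-x)^3.
The expansion of 1/(1-x)^(r+1) has coefficient of x^n equal to C(n+r, r).
So the coefficient of x^34 in f'(x) is
2 * C(36, 2) = 2 * 630 = 1260

1260


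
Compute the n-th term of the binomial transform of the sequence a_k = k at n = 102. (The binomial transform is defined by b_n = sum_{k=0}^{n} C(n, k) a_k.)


With a_k = k, b_n = sum_{k=0}^{n} C(n, k) k. Using k * C(n, k) = n * C(n-1, k-1) gives b_n = n * sum_{k>=1} C(n-1, k-1) = n * 2^(n-1).
For n = 102: 102 * 2^101 = 102 * 2535301200456458802993406410752 = 258600722446558797905327453896704.

258600722446558797905327453896704


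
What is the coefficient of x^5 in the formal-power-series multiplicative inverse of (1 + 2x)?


The inverse is 1/(1 + 2x). Apply the geometric identity 1/(1 - y) = sum_{k>=0} y^k with y = -2x:
1/(1 + 2x) = sum_{k>=0} (-2)^k x^k.
So the coefficient of x^5 is (-2)^5 = -32.

-32


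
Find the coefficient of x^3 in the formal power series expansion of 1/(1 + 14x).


Write 1/(1 + c x) = 1/(1 - (-c) x) and apply the geometric-series identity
1/(1 - y) = sum_{k>=0} y^k to get 1/(1 + c x) = sum_{k>=0} (-c)^k x^k.
So the coefficient of x^k is (-c)^k = (-1)^k * c^k.
Here c = 14 and k = 3:
(-14)^3 = -1 * 2744 = -2744

-2744


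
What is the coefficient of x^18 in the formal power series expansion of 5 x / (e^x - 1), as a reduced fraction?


The exponential generating function for Bernoulli numbers is
x / (e^x - 1) = sum_{k>=0} B_k x^k / k!.
So the coefficient of x^18 in 5 x / (e^x - 1) is 5 B_18 / 18!.
Computing: B_18 = 43867/798, 18! = 6402373705728000, giving
5 * 43867/798 / 6402373705728000 = 43867/1021818843434188800.

43867/1021818843434188800


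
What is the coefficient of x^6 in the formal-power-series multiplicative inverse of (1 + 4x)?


The inverse is 1/(1 + 4x). Apply the geometric identity 1/(1 - y) = sum_{k>=0} y^k with y = -4x:
1/(1 + 4x) = sum_{k>=0} (-4)^k x^k.
So the coefficient of x^6 is (-4)^6 = 4096.

4096


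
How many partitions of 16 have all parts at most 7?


Using the generating function (1-x)^(-1)(1-x^2)^(-1)...(1-x^7)^(-1),
the coefficient of x^16 counts these restricted partitions.
Result = 164

164


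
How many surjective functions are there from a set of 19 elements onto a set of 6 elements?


By inclusion-exclusion on which target elements are missed, the number of surjections from an n-set onto a k-set is
surj(n, k) = sum_{j=0}^{k} (-1)^j C(k, j) (k - j)^n.
Equivalently surj(n, k) = k! * S(n, k), where S(n, k) is the Stirling number of the second kind.
For n = 19, k = 6:
S(19, 6) = 693081601779, so
surj = 6! * 693081601779 = 720 * 693081601779 = 499018753280880.

499018753280880
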